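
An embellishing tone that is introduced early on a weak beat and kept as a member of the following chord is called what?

Approach: ahead of the chord change (typically by step), so it is dissonant against the current harmony. Departure: none — the same pitch is restated or held and is a chord tone of the new harmony.
Dissonant first, consonant once the harmony catches up: the note simply arrives early — an anticipation. (The reverse timing, consonant first and dissonant after the change, would be a suspension or retardation.)

Anticipation.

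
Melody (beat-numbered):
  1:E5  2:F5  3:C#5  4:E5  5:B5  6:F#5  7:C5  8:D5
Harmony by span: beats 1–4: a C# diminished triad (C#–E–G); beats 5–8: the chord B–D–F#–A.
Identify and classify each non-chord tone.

F5 (beat 2) — escape tone; C5 (beat 7) — appoggiatura.

The harmony at that moment is C# diminished triad (C#, E, G); F5 is not a chord tone.
It is approached by step up from E5 and left by leap down to C#5.
Step in, leap out — an escape tone.
The harmony at that moment is B minor seventh chord (B, D, F#, A); C5 is not a chord tone.
It is approached by leap down from F#5 and left by step up to D5.
Leap in, step out — an appoggiatura.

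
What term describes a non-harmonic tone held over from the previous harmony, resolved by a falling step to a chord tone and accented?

Approach: by preparation — the pitch is first a chord tone, then held (tied or repeated) while the harmony changes under it. Departure: down by step. Metric position: strong.
A prepared dissonance that resolves downward by step — a suspension. (The same figure resolving upward would be a retardation.)

Suspension.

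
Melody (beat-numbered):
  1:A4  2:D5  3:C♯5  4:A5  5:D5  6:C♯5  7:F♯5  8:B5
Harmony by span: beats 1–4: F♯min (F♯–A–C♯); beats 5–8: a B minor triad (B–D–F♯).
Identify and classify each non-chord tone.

The harmony at that moment is F♯ minor triad (F♯, A, C♯); D5 is not a chord tone.
It is approached by leap up from A4 and left by step down to C♯5.
Leap in, step out — an appoggiatura.
The harmony at that moment is B minor triad (B, D, F♯); C♯5 is not a chord tone.
It is approached by step down from D5 and left by leap up to F♯5.
Step in, leap out — an escape tone.

D5 (beat 2) — appoggiatura; C♯5 (beat 6) — escape tone.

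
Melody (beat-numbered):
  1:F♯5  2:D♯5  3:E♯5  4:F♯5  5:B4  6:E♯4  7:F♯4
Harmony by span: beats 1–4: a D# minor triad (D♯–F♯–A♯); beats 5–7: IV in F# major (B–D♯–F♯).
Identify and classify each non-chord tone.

E♯5 (beat 3) — passing tone; E♯4 (beat 6) — appoggiatura.

The harmony at that moment is D♯ minor triad (D♯, F♯, A♯); E♯5 is not a chord tone.
It is approached by step up from D♯5 and left by step up to F♯5.
Step in, step out in the same direction — a passing tone.
The harmony at that moment is B major triad (B, D♯, F♯); E♯4 is not a chord tone.
It is approached by leap down from B4 and left by step up to F♯4.
Leap in, step out — an appoggiatura.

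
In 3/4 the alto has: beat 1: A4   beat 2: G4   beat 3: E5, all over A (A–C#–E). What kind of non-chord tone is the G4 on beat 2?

The harmony at that moment is A major triad (A, C#, E); G4 is not a chord tone.
It is approached by step down from A4 and left by leap up to E5.
Step in, leap out, on a weak beat — an escape tone.

Escape tone.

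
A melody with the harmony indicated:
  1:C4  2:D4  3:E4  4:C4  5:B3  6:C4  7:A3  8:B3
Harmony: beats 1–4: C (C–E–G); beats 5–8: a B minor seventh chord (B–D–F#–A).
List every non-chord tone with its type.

D4 (beat 2) — passing tone; C4 (beat 6) — escape tone.

The harmony at that moment is C major triad (C, E, G); D4 is not a chord tone.
It is approached by step up from C4 and left by step up to E4.
Step in, step out in the same direction — a passing tone.
The harmony at that moment is B minor seventh chord (B, D, F#, A); C4 is not a chord tone.
It is approached by step up from B3 and left by leap down to A3.
Step in, leap out — an escape tone.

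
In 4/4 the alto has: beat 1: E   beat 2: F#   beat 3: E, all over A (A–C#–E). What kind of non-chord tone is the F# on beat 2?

Upper neighbor tone.

The harmony at that moment is A major triad (A, C#, E); F# is not a chord tone.
It is approached by step up from E and left by step down to E.
Step away and step back to the same note — a neighbor tone (upper neighbor).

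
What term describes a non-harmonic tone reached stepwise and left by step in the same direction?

Passing tone.

Approach: by step. Departure: by step, continuing in the same direction.
Stepwise on both sides with no change of direction means the note fills in the space between two different chord tones — a passing tone. (Had it turned back to its starting note it would be a neighbor tone instead.)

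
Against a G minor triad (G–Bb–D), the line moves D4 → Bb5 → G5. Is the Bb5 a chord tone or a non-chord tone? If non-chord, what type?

Chord tone (the third of G minor triad).

G minor triad contains G, Bb, D; Bb is the third, so it is a chord tone.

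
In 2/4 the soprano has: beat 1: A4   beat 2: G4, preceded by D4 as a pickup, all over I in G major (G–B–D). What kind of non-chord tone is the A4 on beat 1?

The harmony at that moment is G major triad (G, B, D); A4 is not a chord tone.
It is approached by leap up from D4 and left by step down to G4.
Leap in, step out, metrically accented — an appoggiatura.

Appoggiatura.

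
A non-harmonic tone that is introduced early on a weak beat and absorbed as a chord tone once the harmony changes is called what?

Approach: ahead of the chord change (typically by step), so it is dissonant against the current harmony. Departure: none — the same pitch is restated or held and is a chord tone of the new harmony.
Dissonant first, consonant once the harmony catches up: the note simply arrives early — an anticipation. (The reverse timing, consonant first and dissonant after the change, would be a suspension or retardation.)

Anticipation.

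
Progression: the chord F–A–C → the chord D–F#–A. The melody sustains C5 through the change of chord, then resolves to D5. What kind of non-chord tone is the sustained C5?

C5 is a retardation.

The harmony at that moment is D major triad (D, F#, A); C5 is not a chord tone.
It is held over (the same pitch as the preceding C5) and left by step up to D5.
Held over from the previous chord and resolving up by step — a retardation.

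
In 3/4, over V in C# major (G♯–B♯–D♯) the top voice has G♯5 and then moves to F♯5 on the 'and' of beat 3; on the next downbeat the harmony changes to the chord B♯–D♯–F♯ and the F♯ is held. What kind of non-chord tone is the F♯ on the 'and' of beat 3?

Anticipation.

The harmony at that moment is G♯ major triad (G♯, B♯, D♯); F♯5 is not a chord tone.
It is approached by step down from G♯5 and then sustained as the same pitch into the next harmony.
Arriving early and becoming a chord tone when the harmony changes — an anticipation.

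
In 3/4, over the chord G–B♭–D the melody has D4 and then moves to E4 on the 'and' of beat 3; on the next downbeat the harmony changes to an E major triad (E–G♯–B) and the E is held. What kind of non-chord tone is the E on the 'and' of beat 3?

Anticipation.

The harmony at that moment is G minor triad (G, B♭, D); E4 is not a chord tone.
It is approached by step up from D4 and then sustained as the same pitch into the next harmony.
Arriving early and becoming a chord tone when the harmony changes — an anticipation.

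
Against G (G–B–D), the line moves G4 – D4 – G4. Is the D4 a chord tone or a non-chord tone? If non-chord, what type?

Chord tone (the fifth of G major triad).

G major triad contains G, B, D; D is the fifth, so it is a chord tone.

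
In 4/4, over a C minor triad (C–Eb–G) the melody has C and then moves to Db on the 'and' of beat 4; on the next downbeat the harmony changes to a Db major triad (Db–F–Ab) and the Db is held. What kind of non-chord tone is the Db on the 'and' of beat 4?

The harmony at that moment is C minor triad (C, Eb, G); Db is not a chord tone.
It is approached by step up from C and then sustained as the same pitch into the next harmony.
Arriving early and becoming a chord tone when the harmony changes — an anticipation.

Anticipation.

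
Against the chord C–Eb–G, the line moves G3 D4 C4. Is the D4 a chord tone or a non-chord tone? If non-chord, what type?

Non-chord tone — an appoggiatura.

The harmony at that moment is C minor triad (C, Eb, G); D4 is not a chord tone.
It is approached by leap up from G3 and left by step down to C4.
Leap in, step out — an appoggiatura.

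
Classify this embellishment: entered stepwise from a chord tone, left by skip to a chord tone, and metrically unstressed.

Escape tone.

Approach: by step. Departure: by leap. Metric position: weak.
Step in, leap out, from a weak position — an escape tone (échappée). (It is the mirror image of the appoggiatura, which leaps in and steps out on a strong beat.)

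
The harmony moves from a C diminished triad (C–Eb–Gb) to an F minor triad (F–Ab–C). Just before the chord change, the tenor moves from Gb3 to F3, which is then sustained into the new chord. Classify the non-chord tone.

The harmony at that moment is C diminished triad (C, Eb, Gb); F3 is not a chord tone.
It is approached by step down from Gb3 and then sustained as the same pitch into the next harmony.
Arriving early and becoming a chord tone when the harmony changes — an anticipation.

F3 is an anticipation.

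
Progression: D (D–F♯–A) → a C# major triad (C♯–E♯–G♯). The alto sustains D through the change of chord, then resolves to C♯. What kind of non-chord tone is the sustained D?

D is a suspension.

The harmony at that moment is C♯ major triad (C♯, E♯, G♯); D is not a chord tone.
It is held over (the same pitch as the preceding D) and left by step down to C♯.
Held over from the previous chord and resolving down by step — a suspension.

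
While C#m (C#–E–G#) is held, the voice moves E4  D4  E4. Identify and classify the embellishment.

The harmony at that moment is C# minor triad (C#, E, G#); D4 is not a chord tone.
It is approached by step down from E4 and left by step up to E4.
Step away and step back to the same note — a neighbor tone (lower neighbor).

D4 is a neighbor tone.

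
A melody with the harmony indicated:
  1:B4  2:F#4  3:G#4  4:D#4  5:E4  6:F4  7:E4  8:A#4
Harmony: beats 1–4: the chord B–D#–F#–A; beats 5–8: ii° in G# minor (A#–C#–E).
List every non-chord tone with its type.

G#4 (beat 3) — escape tone; F4 (beat 6) — neighbor tone.

The harmony at that moment is B dominant seventh chord (B, D#, F#, A); G#4 is not a chord tone.
It is approached by step up from F#4 and left by leap down to D#4.
Step in, leap out — an escape tone.
The harmony at that moment is A# diminished triad (A#, C#, E); F4 is not a chord tone.
It is approached by step up from E4 and left by step down to E4.
Step away and step back to the same note — a neighbor tone (upper neighbor).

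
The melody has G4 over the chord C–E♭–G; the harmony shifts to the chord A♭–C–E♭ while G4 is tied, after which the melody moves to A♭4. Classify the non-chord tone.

G4 is a retardation.

The harmony at that moment is A♭ major triad (A♭, C, E♭); G4 is not a chord tone.
It is held over (the same pitch as the preceding G4) and left by step up to A♭4.
Held over from the previous chord and resolving up by step — a retardation.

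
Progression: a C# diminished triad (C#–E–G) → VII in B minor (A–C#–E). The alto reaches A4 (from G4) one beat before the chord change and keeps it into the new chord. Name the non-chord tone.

The harmony at that moment is C# diminished triad (C#, E, G); A4 is not a chord tone.
It is approached by step up from G4 and then sustained as the same pitch into the next harmony.
Arriving early and becoming a chord tone when the harmony changes — an anticipation.

A4 is an anticipation.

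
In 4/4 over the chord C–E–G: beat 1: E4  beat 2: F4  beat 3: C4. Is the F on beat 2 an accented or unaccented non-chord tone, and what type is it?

Unaccented escape tone.

The harmony at that moment is C major triad (C, E, G); F4 is not a chord tone.
It is approached by step up from E4 and left by leap down to C4.
Step in, leap out — an escape tone.
It falls on a weak beat, so it is unaccented.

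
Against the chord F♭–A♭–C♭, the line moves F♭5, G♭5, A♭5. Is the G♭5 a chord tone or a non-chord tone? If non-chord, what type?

The harmony at that moment is F♭ major triad (F♭, A♭, C♭); G♭5 is not a chord tone.
It is approached by step up from F♭5 and left by step up to A♭5.
Step in, step out in the same direction — a passing tone.

Non-chord tone — a passing tone.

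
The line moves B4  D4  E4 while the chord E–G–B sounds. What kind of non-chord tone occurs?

The harmony at that moment is E minor triad (E, G, B); D4 is not a chord tone.
It is approached by leap down from B4 and left by step up to E4.
Leap in, step out — an appoggiatura.

D4 is an appoggiatura.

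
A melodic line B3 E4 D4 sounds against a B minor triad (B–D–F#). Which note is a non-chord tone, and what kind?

The harmony at that moment is B minor triad (B, D, F#); E4 is not a chord tone.
It is approached by leap up from B3 and left by step down to D4.
Leap in, step out — an appoggiatura.

E4 is an appoggiatura.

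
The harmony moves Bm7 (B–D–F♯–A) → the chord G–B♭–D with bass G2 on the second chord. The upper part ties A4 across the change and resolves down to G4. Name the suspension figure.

9–8 suspension.

At the second chord the bass is G2. The suspended A4 lies a ninth above the bass; after resolving down by step to G4, the interval above the bass becomes an octave.
Suspension figures are named by those two intervals: 9–8.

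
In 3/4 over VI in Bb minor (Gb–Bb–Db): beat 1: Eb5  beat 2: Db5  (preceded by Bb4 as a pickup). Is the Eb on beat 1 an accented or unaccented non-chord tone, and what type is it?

Accented appoggiatura.

The harmony at that moment is Gb major triad (Gb, Bb, Db); Eb5 is not a chord tone.
It is approached by leap up from Bb4 and left by step down to Db5.
Leap in, step out — an appoggiatura.
It falls on the downbeat, so it is accented.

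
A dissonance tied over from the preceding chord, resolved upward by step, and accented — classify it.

Approach: by preparation — the pitch is first a chord tone, then held (tied or repeated) while the harmony changes under it. Departure: up by step. Metric position: strong.
A prepared dissonance that resolves upward by step — a retardation. (The same figure resolving downward would be a suspension.)

Retardation.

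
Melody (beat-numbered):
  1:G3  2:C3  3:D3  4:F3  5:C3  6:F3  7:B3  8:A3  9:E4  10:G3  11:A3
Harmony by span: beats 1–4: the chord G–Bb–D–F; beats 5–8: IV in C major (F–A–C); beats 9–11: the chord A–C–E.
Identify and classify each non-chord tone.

The harmony at that moment is G minor seventh chord (G, Bb, D, F); C3 is not a chord tone.
It is approached by leap down from G3 and left by step up to D3.
Leap in, step out — an appoggiatura.
The harmony at that moment is F major triad (F, A, C); B3 is not a chord tone.
It is approached by leap up from F3 and left by step down to A3.
Leap in, step out — an appoggiatura.
The harmony at that moment is A minor triad (A, C, E); G3 is not a chord tone.
It is approached by leap down from E4 and left by step up to A3.
Leap in, step out — an appoggiatura.

C3 (beat 2) — appoggiatura; B3 (beat 7) — appoggiatura; G3 (beat 10) — appoggiatura.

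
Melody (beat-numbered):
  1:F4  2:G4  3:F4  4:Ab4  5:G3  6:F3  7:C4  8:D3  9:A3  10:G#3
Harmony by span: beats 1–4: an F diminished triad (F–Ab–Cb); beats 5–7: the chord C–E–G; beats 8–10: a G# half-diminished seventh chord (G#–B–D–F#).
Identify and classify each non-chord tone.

The harmony at that moment is F diminished triad (F, Ab, Cb); G4 is not a chord tone.
It is approached by step up from F4 and left by step down to F4.
Step away and step back to the same note — a neighbor tone (upper neighbor).
The harmony at that moment is C major triad (C, E, G); F3 is not a chord tone.
It is approached by step down from G3 and left by leap up to C4.
Step in, leap out — an escape tone.
The harmony at that moment is G# half-diminished seventh chord (G#, B, D, F#); A3 is not a chord tone.
It is approached by leap up from D3 and left by step down to G#3.
Leap in, step out — an appoggiatura.

G4 (beat 2) — neighbor tone; F3 (beat 6) — escape tone; A3 (beat 9) — appoggiatura.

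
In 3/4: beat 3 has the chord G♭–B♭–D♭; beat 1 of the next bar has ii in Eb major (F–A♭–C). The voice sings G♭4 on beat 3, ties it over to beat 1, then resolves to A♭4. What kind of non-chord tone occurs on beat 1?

The harmony at that moment is F minor triad (F, A♭, C); G♭4 is not a chord tone.
It is held over (the same pitch as the preceding G♭4) and left by step up to A♭4.
Held over from the previous chord and resolving up by step — a retardation.

Retardation.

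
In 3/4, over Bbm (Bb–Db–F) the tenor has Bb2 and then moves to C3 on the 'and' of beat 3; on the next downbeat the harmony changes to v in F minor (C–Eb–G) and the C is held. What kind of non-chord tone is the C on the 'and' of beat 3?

The harmony at that moment is Bb minor triad (Bb, Db, F); C3 is not a chord tone.
It is approached by step up from Bb2 and then sustained as the same pitch into the next harmony.
Arriving early and becoming a chord tone when the harmony changes — an anticipation.

Anticipation.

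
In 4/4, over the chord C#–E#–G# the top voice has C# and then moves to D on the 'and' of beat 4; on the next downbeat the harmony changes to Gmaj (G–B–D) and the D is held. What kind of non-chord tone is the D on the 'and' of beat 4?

Anticipation.

The harmony at that moment is C# major triad (C#, E#, G#); D is not a chord tone.
It is approached by step up from C# and then sustained as the same pitch into the next harmony.
Arriving early and becoming a chord tone when the harmony changes — an anticipation.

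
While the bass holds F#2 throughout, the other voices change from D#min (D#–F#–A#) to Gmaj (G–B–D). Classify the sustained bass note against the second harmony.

The harmony at that moment is G major triad (G, B, D); F#2 is not a chord tone.
It is held over (the same pitch as the preceding F#2) and then sustained as the same pitch into the next harmony.
Sustained through a change of harmony — a pedal tone.

Pedal tone (pedal point).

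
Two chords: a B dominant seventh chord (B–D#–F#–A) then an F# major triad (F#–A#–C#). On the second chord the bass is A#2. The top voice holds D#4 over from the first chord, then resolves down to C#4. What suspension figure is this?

4–3 suspension.

At the second chord the bass is A#2. The suspended D#4 lies a fourth above the bass; after resolving down by step to C#4, the interval above the bass becomes a third.
Suspension figures are named by those two intervals: 4–3.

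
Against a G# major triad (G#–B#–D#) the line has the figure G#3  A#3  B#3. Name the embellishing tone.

The harmony at that moment is G# major triad (G#, B#, D#); A#3 is not a chord tone.
It is approached by step up from G#3 and left by step up to B#3.
Step in, step out in the same direction — a passing tone.

A#3 is a passing tone.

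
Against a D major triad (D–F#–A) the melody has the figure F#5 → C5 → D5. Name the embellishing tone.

C5 is an appoggiatura.

The harmony at that moment is D major triad (D, F#, A); C5 is not a chord tone.
It is approached by leap down from F#5 and left by step up to D5.
Leap in, step out — an appoggiatura.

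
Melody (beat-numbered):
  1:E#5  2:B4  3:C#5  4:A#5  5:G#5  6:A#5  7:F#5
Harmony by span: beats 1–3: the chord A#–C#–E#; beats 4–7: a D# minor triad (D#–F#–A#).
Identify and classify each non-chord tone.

The harmony at that moment is A# minor triad (A#, C#, E#); B4 is not a chord tone.
It is approached by leap down from E#5 and left by step up to C#5.
Leap in, step out — an appoggiatura.
The harmony at that moment is D# minor triad (D#, F#, A#); G#5 is not a chord tone.
It is approached by step down from A#5 and left by step up to A#5.
Step away and step back to the same note — a neighbor tone (lower neighbor).

B4 (beat 2) — appoggiatura; G#5 (beat 5) — neighbor tone.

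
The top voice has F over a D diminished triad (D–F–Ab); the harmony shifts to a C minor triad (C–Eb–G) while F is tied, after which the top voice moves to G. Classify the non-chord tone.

The harmony at that moment is C minor triad (C, Eb, G); F is not a chord tone.
It is held over (the same pitch as the preceding F) and left by step up to G.
Held over from the previous chord and resolving up by step — a retardation.

F is a retardation.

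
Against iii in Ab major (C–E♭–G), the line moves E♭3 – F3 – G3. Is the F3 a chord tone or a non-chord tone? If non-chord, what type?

The harmony at that moment is C minor triad (C, E♭, G); F3 is not a chord tone.
It is approached by step up from E♭3 and left by step up to G3.
Step in, step out in the same direction — a passing tone.

Non-chord tone — a passing tone.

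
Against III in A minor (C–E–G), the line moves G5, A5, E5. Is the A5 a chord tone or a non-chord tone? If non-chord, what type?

The harmony at that moment is C major triad (C, E, G); A5 is not a chord tone.
It is approached by step up from G5 and left by leap down to E5.
Step in, leap out — an escape tone.

Non-chord tone — an escape tone.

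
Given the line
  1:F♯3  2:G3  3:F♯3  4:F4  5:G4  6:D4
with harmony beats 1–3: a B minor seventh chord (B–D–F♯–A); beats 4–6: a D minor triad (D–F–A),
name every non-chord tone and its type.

The harmony at that moment is B minor seventh chord (B, D, F♯, A); G3 is not a chord tone.
It is approached by step up from F♯3 and left by step down to F♯3.
Step away and step back to the same note — a neighbor tone (upper neighbor).
The harmony at that moment is D minor triad (D, F, A); G4 is not a chord tone.
It is approached by step up from F4 and left by leap down to D4.
Step in, leap out — an escape tone.

G3 (beat 2) — neighbor tone; G4 (beat 5) — escape tone.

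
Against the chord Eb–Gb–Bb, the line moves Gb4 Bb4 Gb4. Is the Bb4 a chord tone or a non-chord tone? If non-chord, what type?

Eb minor triad contains Eb, Gb, Bb; Bb is the fifth, so it is a chord tone.

Chord tone (the fifth of Eb minor triad).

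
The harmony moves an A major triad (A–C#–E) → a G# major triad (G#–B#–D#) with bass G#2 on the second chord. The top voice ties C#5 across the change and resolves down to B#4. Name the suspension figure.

At the second chord the bass is G#2. The suspended C#5 lies a fourth above the bass; after resolving down by step to B#4, the interval above the bass becomes a third.
Suspension figures are named by those two intervals: 4–3.

4–3 suspension.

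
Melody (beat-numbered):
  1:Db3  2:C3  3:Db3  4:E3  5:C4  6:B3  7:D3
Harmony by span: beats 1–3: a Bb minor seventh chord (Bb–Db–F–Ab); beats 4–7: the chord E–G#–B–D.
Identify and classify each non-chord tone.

The harmony at that moment is Bb minor seventh chord (Bb, Db, F, Ab); C3 is not a chord tone.
It is approached by step down from Db3 and left by step up to Db3.
Step away and step back to the same note — a neighbor tone (lower neighbor).
The harmony at that moment is E dominant seventh chord (E, G#, B, D); C4 is not a chord tone.
It is approached by leap up from E3 and left by step down to B3.
Leap in, step out — an appoggiatura.

C3 (beat 2) — neighbor tone; C4 (beat 5) — appoggiatura.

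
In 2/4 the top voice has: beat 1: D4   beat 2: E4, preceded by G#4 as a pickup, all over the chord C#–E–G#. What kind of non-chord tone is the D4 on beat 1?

Appoggiatura.

The harmony at that moment is C# minor triad (C#, E, G#); D4 is not a chord tone.
It is approached by leap down from G#4 and left by step up to E4.
Leap in, step out, metrically accented — an appoggiatura.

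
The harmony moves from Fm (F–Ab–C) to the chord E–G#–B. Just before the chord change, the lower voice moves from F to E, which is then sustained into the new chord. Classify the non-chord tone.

E is an anticipation.

The harmony at that moment is F minor triad (F, Ab, C); E is not a chord tone.
It is approached by step down from F and then sustained as the same pitch into the next harmony.
Arriving early and becoming a chord tone when the harmony changes — an anticipation.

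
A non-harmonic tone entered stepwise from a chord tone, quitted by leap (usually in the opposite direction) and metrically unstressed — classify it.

Escape tone.

Approach: by step. Departure: by leap. Metric position: weak.
Step in, leap out, from a weak position — an escape tone (échappée). (It is the mirror image of the appoggiatura, which leaps in and steps out on a strong beat.)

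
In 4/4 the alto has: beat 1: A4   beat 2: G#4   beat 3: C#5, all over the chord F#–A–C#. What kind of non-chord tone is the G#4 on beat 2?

The harmony at that moment is F# minor triad (F#, A, C#); G#4 is not a chord tone.
It is approached by step down from A4 and left by leap up to C#5.
Step in, leap out, on a weak beat — an escape tone.

Escape tone.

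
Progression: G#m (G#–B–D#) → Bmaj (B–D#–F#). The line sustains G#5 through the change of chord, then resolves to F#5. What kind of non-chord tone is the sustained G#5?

The harmony at that moment is B major triad (B, D#, F#); G#5 is not a chord tone.
It is held over (the same pitch as the preceding G#5) and left by step down to F#5.
Held over from the previous chord and resolving down by step — a suspension.

G#5 is a suspension.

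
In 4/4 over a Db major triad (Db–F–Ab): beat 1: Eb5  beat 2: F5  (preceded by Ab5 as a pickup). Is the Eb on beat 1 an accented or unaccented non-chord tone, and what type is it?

The harmony at that moment is Db major triad (Db, F, Ab); Eb5 is not a chord tone.
It is approached by leap down from Ab5 and left by step up to F5.
Leap in, step out — an appoggiatura.
It falls on the downbeat, so it is accented.

Accented appoggiatura.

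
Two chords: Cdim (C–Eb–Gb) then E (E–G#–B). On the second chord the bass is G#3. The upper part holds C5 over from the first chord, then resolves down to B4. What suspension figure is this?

4–3 suspension.

At the second chord the bass is G#3. The suspended C5 lies a fourth above the bass; after resolving down by step to B4, the interval above the bass becomes a third.
Suspension figures are named by those two intervals: 4–3.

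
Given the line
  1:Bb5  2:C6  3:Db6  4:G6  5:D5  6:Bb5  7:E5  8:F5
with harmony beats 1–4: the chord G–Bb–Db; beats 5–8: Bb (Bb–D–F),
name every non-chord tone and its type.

C6 (beat 2) — passing tone; E5 (beat 7) — appoggiatura.

The harmony at that moment is G diminished triad (G, Bb, Db); C6 is not a chord tone.
It is approached by step up from Bb5 and left by step up to Db6.
Step in, step out in the same direction — a passing tone.
The harmony at that moment is Bb major triad (Bb, D, F); E5 is not a chord tone.
It is approached by leap down from Bb5 and left by step up to F5.
Leap in, step out — an appoggiatura.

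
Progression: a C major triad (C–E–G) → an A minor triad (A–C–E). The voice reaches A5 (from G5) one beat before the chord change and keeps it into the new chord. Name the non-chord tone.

A5 is an anticipation.

The harmony at that moment is C major triad (C, E, G); A5 is not a chord tone.
It is approached by step up from G5 and then sustained as the same pitch into the next harmony.
Arriving early and becoming a chord tone when the harmony changes — an anticipation.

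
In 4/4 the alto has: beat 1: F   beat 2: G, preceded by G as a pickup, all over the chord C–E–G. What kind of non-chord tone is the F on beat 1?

Lower neighbor tone.

The harmony at that moment is C major triad (C, E, G); F is not a chord tone.
It is approached by step down from G and left by step up to G.
Step away and step back to the same note — a neighbor tone (lower neighbor).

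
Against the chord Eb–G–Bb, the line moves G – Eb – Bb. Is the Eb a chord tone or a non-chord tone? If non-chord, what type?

Chord tone (the root of Eb major triad).

Eb major triad contains Eb, G, Bb; Eb is the root, so it is a chord tone.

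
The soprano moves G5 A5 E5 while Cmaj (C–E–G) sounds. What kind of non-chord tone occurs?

A5 is an escape tone.

The harmony at that moment is C major triad (C, E, G); A5 is not a chord tone.
It is approached by step up from G5 and left by leap down to E5.
Step in, leap out — an escape tone.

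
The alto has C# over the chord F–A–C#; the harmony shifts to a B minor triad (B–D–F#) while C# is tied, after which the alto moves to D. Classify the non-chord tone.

The harmony at that moment is B minor triad (B, D, F#); C# is not a chord tone.
It is held over (the same pitch as the preceding C#) and left by step up to D.
Held over from the previous chord and resolving up by step — a retardation.

C# is a retardation.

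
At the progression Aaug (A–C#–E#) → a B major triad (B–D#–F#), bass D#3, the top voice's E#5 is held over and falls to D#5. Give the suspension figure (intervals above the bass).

9–8 suspension.

At the second chord the bass is D#3. The suspended E#5 lies a ninth above the bass; after resolving down by step to D#5, the interval above the bass becomes an octave.
Suspension figures are named by those two intervals: 9–8.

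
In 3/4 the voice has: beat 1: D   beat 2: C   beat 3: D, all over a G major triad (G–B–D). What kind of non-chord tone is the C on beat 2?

Lower neighbor tone.

The harmony at that moment is G major triad (G, B, D); C is not a chord tone.
It is approached by step down from D and left by step up to D.
Step away and step back to the same note — a neighbor tone (lower neighbor).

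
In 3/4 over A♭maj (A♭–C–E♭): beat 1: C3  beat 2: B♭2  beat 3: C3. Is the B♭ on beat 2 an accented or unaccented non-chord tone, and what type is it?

The harmony at that moment is A♭ major triad (A♭, C, E♭); B♭2 is not a chord tone.
It is approached by step down from C3 and left by step up to C3.
Step away and step back to the same note — a neighbor tone (lower neighbor).
It falls on a weak beat, so it is unaccented.

Unaccented neighbor tone.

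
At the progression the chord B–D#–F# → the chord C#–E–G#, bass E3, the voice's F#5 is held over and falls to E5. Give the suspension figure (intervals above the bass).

At the second chord the bass is E3. The suspended F#5 lies a ninth above the bass; after resolving down by step to E5, the interval above the bass becomes an octave.
Suspension figures are named by those two intervals: 9–8.

9–8 suspension.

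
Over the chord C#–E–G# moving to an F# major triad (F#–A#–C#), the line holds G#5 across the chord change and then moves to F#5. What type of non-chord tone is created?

G#5 is a suspension.

The harmony at that moment is F# major triad (F#, A#, C#); G#5 is not a chord tone.
It is held over (the same pitch as the preceding G#5) and left by step down to F#5.
Held over from the previous chord and resolving down by step — a suspension.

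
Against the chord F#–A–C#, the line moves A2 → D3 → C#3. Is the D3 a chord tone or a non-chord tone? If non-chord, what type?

The harmony at that moment is F# minor triad (F#, A, C#); D3 is not a chord tone.
It is approached by leap up from A2 and left by step down to C#3.
Leap in, step out — an appoggiatura.

Non-chord tone — an appoggiatura.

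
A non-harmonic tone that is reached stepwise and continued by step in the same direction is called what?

Approach: by step. Departure: by step, continuing in the same direction.
Stepwise on both sides with no change of direction means the note fills in the space between two different chord tones — a passing tone. (Had it turned back to its starting note it would be a neighbor tone instead.)

Passing tone.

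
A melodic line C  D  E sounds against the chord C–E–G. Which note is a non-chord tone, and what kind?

D is a passing tone.

The harmony at that moment is C major triad (C, E, G); D is not a chord tone.
It is approached by step up from C and left by step up to E.
Step in, step out in the same direction — a passing tone.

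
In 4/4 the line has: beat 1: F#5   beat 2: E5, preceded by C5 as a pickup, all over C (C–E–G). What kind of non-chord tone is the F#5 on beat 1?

The harmony at that moment is C major triad (C, E, G); F#5 is not a chord tone.
It is approached by leap up from C5 and left by step down to E5.
Leap in, step out, metrically accented — an appoggiatura.

Appoggiatura.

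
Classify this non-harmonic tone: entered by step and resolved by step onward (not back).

Approach: by step. Departure: by step, continuing in the same direction.
Stepwise on both sides with no change of direction means the note fills in the space between two different chord tones — a passing tone. (Had it turned back to its starting note it would be a neighbor tone instead.)

Passing tone.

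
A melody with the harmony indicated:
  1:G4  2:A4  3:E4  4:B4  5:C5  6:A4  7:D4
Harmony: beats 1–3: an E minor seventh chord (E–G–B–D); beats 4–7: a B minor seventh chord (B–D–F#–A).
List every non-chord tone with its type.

The harmony at that moment is E minor seventh chord (E, G, B, D); A4 is not a chord tone.
It is approached by step up from G4 and left by leap down to E4.
Step in, leap out — an escape tone.
The harmony at that moment is B minor seventh chord (B, D, F#, A); C5 is not a chord tone.
It is approached by step up from B4 and left by leap down to A4.
Step in, leap out — an escape tone.

A4 (beat 2) — escape tone; C5 (beat 5) — escape tone.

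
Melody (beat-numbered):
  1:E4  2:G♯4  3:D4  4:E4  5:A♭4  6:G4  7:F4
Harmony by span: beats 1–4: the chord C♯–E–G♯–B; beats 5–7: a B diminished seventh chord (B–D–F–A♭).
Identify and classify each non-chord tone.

The harmony at that moment is C♯ minor seventh chord (C♯, E, G♯, B); D4 is not a chord tone.
It is approached by leap down from G♯4 and left by step up to E4.
Leap in, step out — an appoggiatura.
The harmony at that moment is B diminished seventh chord (B, D, F, A♭); G4 is not a chord tone.
It is approached by step down from A♭4 and left by step down to F4.
Step in, step out in the same direction — a passing tone.

D4 (beat 3) — appoggiatura; G4 (beat 6) — passing tone.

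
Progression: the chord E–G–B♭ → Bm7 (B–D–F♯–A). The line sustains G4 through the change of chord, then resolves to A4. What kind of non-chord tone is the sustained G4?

G4 is a retardation.

The harmony at that moment is B minor seventh chord (B, D, F♯, A); G4 is not a chord tone.
It is held over (the same pitch as the preceding G4) and left by step up to A4.
Held over from the previous chord and resolving up by step — a retardation.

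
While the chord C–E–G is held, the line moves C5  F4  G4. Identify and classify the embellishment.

F4 is an appoggiatura.

The harmony at that moment is C major triad (C, E, G); F4 is not a chord tone.
It is approached by leap down from C5 and left by step up to G4.
Leap in, step out — an appoggiatura.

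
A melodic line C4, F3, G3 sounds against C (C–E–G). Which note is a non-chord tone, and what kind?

F3 is an appoggiatura.

The harmony at that moment is C major triad (C, E, G); F3 is not a chord tone.
It is approached by leap down from C4 and left by step up to G3.
Leap in, step out — an appoggiatura.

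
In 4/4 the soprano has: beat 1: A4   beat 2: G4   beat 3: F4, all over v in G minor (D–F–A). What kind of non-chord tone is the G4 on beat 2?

Passing tone.

The harmony at that moment is D minor triad (D, F, A); G4 is not a chord tone.
It is approached by step down from A4 and left by step down to F4.
Step in, step out in the same direction — a passing tone.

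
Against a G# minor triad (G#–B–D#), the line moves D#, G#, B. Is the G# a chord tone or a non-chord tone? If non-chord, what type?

Chord tone (the root of G# minor triad).

G# minor triad contains G#, B, D#; G# is the root, so it is a chord tone.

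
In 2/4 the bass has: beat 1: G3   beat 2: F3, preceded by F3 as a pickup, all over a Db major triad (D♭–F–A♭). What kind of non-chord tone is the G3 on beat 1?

Upper neighbor tone.

The harmony at that moment is D♭ major triad (D♭, F, A♭); G3 is not a chord tone.
It is approached by step up from F3 and left by step down to F3.
Step away and step back to the same note — a neighbor tone (upper neighbor).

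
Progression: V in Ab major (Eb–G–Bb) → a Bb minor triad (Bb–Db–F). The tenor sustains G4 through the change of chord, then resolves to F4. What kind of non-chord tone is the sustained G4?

The harmony at that moment is Bb minor triad (Bb, Db, F); G4 is not a chord tone.
It is held over (the same pitch as the preceding G4) and left by step down to F4.
Held over from the previous chord and resolving down by step — a suspension.

G4 is a suspension.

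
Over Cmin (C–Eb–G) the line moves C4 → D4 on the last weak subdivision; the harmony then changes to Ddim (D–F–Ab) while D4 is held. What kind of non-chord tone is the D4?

The harmony at that moment is C minor triad (C, Eb, G); D4 is not a chord tone.
It is approached by step up from C4 and then sustained as the same pitch into the next harmony.
Arriving early and becoming a chord tone when the harmony changes — an anticipation.

D4 is an anticipation.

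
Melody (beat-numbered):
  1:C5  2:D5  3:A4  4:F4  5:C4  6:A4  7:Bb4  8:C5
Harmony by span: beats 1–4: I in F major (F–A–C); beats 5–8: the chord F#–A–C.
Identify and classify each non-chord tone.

D5 (beat 2) — escape tone; Bb4 (beat 7) — passing tone.

The harmony at that moment is F major triad (F, A, C); D5 is not a chord tone.
It is approached by step up from C5 and left by leap down to A4.
Step in, leap out — an escape tone.
The harmony at that moment is F# diminished triad (F#, A, C); Bb4 is not a chord tone.
It is approached by step up from A4 and left by step up to C5.
Step in, step out in the same direction — a passing tone.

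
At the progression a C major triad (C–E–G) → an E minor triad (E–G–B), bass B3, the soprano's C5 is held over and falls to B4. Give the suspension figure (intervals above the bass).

At the second chord the bass is B3. The suspended C5 lies a ninth above the bass; after resolving down by step to B4, the interval above the bass becomes an octave.
Suspension figures are named by those two intervals: 9–8.

9–8 suspension.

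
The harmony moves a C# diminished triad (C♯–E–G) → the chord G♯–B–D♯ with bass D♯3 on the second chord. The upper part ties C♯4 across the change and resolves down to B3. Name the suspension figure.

7–6 suspension.

At the second chord the bass is D♯3. The suspended C♯4 lies a seventh above the bass; after resolving down by step to B3, the interval above the bass becomes a sixth.
Suspension figures are named by those two intervals: 7–6.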